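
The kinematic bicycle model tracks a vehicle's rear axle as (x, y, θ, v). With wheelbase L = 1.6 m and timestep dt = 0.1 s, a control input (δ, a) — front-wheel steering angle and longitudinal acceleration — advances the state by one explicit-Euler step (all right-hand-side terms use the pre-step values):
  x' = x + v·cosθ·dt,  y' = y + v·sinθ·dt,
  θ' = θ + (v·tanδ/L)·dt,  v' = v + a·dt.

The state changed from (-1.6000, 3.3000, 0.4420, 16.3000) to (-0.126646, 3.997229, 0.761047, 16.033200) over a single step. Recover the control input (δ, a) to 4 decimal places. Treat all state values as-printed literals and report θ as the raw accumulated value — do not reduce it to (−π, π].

a = (v'−v)/dt = (-0.266800)/0.1 = -2.6680
Δθ = θ'−θ = 0.319047;  (v·dt/L) = 16.3000·0.1/1.6 = 1.018750
tan δ = Δθ·L/(v·dt) = 0.313175  →  δ = 0.3035

δ = 0.3035, a = -2.6680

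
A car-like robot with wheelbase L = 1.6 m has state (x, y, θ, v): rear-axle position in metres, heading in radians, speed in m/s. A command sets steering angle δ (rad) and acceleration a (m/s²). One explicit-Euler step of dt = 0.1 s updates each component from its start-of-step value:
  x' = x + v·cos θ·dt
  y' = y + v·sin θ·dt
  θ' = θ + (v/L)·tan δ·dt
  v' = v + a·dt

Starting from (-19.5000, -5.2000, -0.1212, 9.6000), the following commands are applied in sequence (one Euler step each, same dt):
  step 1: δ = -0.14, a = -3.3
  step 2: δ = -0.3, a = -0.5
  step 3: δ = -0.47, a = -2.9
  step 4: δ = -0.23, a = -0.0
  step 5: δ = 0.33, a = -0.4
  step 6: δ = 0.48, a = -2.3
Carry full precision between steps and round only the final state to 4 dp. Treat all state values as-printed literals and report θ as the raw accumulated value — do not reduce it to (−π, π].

(-14.7477, -7.5719, -0.3279, 8.6600)

after step 1 (δ=-0.14, a=-3.3): (-18.547042, -5.316067, -0.205753, 9.270000)
after step 2 (δ=-0.3, a=-0.5): (-17.639595, -5.505458, -0.384975, 9.220000)
after step 3 (δ=-0.47, a=-2.9): (-16.785078, -5.851702, -0.677690, 8.930000)
after step 4 (δ=-0.23, a=-0.0): (-16.089411, -6.411608, -0.808371, 8.930000)
after step 5 (δ=0.33, a=-0.4): (-15.472636, -7.057393, -0.617200, 8.890000)
after step 6 (δ=0.48, a=-2.3): (-14.747655, -7.571905, -0.327935, 8.660000)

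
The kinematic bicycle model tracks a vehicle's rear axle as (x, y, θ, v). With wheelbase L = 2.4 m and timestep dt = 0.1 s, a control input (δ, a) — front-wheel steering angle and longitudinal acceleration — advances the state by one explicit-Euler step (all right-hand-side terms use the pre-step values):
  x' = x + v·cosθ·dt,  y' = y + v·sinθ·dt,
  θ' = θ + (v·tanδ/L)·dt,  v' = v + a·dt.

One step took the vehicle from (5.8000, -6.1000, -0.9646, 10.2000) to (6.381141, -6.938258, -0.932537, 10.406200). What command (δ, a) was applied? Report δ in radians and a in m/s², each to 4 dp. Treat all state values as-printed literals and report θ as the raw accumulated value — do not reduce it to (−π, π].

a = (v'−v)/dt = (0.206200)/0.1 = 2.0620
Δθ = θ'−θ = 0.032063;  (v·dt/L) = 10.2000·0.1/2.4 = 0.425000
tan δ = Δθ·L/(v·dt) = 0.075442  →  δ = 0.0753

δ = 0.0753, a = 2.0620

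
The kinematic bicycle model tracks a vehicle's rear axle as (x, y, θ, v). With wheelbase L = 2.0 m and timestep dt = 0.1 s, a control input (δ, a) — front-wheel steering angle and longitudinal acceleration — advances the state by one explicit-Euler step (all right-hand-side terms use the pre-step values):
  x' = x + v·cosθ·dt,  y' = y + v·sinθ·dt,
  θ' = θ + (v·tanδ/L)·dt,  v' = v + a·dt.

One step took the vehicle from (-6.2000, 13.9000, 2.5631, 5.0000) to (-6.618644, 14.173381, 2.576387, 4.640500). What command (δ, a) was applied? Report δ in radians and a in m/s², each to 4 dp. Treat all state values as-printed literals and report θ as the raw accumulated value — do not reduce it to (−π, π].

δ = 0.0531, a = -3.5950

a = (v'−v)/dt = (-0.359500)/0.1 = -3.5950
Δθ = θ'−θ = 0.013287;  (v·dt/L) = 5.0000·0.1/2.0 = 0.250000
tan δ = Δθ·L/(v·dt) = 0.053148  →  δ = 0.0531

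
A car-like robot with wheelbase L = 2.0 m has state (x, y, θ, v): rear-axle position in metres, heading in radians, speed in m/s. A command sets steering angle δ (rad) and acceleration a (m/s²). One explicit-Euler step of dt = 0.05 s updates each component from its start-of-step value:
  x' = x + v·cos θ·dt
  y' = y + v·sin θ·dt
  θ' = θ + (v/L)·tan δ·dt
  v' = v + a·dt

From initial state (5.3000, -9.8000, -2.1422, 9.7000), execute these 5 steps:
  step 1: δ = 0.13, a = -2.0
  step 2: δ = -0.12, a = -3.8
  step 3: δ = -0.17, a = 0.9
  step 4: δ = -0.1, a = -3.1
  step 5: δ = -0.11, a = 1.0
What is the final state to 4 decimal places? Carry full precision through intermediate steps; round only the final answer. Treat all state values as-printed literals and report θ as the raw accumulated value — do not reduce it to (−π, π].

(3.9923, -11.7789, -2.2292, 9.3500)

after step 1 (δ=0.13, a=-2.0): (5.037706, -10.207954, -2.110496, 9.600000)
after step 2 (δ=-0.12, a=-3.8): (4.791044, -10.619728, -2.139435, 9.410000)
after step 3 (δ=-0.17, a=0.9): (4.537686, -11.016188, -2.179818, 9.455000)
after step 4 (δ=-0.1, a=-3.1): (4.267243, -11.403942, -2.203534, 9.300000)
after step 5 (δ=-0.11, a=1.0): (3.992263, -11.778923, -2.229213, 9.350000)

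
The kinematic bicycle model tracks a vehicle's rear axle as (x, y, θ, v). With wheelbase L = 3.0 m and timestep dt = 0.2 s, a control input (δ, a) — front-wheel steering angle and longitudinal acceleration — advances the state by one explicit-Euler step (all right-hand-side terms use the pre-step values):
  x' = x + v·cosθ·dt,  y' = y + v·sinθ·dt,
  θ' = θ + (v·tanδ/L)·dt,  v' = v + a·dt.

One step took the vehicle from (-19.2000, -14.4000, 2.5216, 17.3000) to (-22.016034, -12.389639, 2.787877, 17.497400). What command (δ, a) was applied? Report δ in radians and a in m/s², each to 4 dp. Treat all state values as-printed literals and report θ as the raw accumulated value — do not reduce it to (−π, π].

a = (v'−v)/dt = (0.197400)/0.2 = 0.9870
Δθ = θ'−θ = 0.266277;  (v·dt/L) = 17.3000·0.2/3.0 = 1.153333
tan δ = Δθ·L/(v·dt) = 0.230876  →  δ = 0.2269

δ = 0.2269, a = 0.9870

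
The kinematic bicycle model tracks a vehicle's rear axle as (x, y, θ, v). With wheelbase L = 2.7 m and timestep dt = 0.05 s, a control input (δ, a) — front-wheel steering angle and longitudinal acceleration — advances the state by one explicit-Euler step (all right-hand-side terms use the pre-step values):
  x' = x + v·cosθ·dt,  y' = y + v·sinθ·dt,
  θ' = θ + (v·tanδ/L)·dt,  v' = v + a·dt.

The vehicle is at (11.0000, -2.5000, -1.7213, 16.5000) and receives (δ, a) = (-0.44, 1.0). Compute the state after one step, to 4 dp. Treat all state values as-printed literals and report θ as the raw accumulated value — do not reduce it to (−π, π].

x' = 11.0000 + 16.5000·cos(-1.7213)·0.05 = 10.8763
y' = -2.5000 + 16.5000·sin(-1.7213)·0.05 = -3.3157
θ' = -1.7213 + (16.5000/2.7)·tan(-0.44)·0.05 = -1.8651
v' = 16.5000 + 1.0000·0.05 = 16.5500

(10.8763, -3.3157, -1.8651, 16.5500)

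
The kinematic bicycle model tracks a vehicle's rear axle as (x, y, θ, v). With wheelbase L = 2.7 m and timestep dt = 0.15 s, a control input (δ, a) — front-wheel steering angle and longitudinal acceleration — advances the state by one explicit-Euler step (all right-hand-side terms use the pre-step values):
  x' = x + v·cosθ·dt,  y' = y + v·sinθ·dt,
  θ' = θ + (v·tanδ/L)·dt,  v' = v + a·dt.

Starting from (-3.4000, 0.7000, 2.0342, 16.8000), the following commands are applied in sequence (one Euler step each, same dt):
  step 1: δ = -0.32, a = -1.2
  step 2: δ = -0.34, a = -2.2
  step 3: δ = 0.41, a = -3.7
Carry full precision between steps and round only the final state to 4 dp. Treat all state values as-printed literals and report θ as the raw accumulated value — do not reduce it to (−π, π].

after step 1 (δ=-0.32, a=-1.2): (-4.526428, 2.954231, 1.724903, 16.620000)
after step 2 (δ=-0.34, a=-2.2): (-4.909098, 5.417687, 1.398286, 16.290000)
after step 3 (δ=0.41, a=-3.7): (-4.489657, 7.824918, 1.791627, 15.735000)

(-4.4897, 7.8249, 1.7916, 15.7350)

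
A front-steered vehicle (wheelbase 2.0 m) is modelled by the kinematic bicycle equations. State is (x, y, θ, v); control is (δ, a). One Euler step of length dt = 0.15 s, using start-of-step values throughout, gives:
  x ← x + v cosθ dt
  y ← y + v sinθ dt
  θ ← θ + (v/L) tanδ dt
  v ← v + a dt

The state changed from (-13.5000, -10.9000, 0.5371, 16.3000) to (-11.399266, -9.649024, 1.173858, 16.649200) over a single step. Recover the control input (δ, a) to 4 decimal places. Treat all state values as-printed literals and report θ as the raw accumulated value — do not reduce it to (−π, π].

a = (v'−v)/dt = (0.349200)/0.15 = 2.3280
Δθ = θ'−θ = 0.636758;  (v·dt/L) = 16.3000·0.15/2.0 = 1.222500
tan δ = Δθ·L/(v·dt) = 0.520865  →  δ = 0.4802

δ = 0.4802, a = 2.3280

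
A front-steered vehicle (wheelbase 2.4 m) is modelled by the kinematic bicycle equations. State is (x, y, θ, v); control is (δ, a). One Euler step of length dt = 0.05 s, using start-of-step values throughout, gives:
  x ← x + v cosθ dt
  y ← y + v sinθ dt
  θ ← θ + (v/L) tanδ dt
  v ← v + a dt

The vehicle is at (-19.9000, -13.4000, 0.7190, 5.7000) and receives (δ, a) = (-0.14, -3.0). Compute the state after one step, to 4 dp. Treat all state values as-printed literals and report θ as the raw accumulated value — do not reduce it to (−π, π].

(-19.6855, -13.2123, 0.7023, 5.5500)

x' = -19.9000 + 5.7000·cos(0.7190)·0.05 = -19.6855
y' = -13.4000 + 5.7000·sin(0.7190)·0.05 = -13.2123
θ' = 0.7190 + (5.7000/2.4)·tan(-0.14)·0.05 = 0.7023
v' = 5.7000 − 3.0000·0.05 = 5.5500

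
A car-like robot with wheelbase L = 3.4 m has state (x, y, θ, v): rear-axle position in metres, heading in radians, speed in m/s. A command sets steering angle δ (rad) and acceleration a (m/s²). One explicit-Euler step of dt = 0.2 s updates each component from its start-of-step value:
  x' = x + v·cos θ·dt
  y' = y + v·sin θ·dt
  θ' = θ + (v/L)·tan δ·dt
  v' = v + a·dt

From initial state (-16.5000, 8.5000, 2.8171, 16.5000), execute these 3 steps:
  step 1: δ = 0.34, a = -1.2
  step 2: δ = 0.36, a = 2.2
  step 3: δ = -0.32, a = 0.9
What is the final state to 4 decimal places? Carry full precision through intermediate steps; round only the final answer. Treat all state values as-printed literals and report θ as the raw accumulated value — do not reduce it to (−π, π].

after step 1 (δ=0.34, a=-1.2): (-19.627782, 9.552132, 3.160433, 16.260000)
after step 2 (δ=0.36, a=2.2): (-22.879204, 9.490868, 3.520451, 16.700000)
after step 3 (δ=-0.32, a=0.9): (-25.982357, 8.255535, 3.194910, 16.880000)

(-25.9824, 8.2555, 3.1949, 16.8800)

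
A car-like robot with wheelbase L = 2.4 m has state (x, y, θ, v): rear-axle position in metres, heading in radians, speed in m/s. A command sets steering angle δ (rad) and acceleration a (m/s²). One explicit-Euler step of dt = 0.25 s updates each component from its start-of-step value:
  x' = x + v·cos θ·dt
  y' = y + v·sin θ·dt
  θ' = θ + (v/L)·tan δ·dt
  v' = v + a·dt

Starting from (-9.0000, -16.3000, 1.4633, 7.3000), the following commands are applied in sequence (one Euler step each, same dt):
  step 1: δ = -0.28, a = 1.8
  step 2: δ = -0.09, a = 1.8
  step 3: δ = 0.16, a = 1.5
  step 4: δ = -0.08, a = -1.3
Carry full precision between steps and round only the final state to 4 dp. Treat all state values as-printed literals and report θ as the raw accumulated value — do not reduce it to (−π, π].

(-6.8334, -8.6902, 1.2380, 8.2500)

after step 1 (δ=-0.28, a=1.8): (-8.804197, -14.485534, 1.244639, 7.750000)
after step 2 (δ=-0.09, a=1.8): (-8.183411, -12.650178, 1.171786, 8.200000)
after step 3 (δ=0.16, a=1.5): (-7.386972, -10.761214, 1.309631, 8.575000)
after step 4 (δ=-0.08, a=-1.3): (-6.833442, -8.690159, 1.238020, 8.250000)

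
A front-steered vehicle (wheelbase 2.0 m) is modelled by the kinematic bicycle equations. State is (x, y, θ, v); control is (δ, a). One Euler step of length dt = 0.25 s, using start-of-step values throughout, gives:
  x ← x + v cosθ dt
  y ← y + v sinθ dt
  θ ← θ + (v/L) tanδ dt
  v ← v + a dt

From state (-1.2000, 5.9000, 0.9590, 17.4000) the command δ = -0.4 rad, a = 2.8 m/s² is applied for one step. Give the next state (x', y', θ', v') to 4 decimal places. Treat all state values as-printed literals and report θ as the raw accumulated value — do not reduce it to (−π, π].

x' = -1.2000 + 17.4000·cos(0.9590)·0.25 = 1.2984
y' = 5.9000 + 17.4000·sin(0.9590)·0.25 = 9.4610
θ' = 0.9590 + (17.4000/2.0)·tan(-0.4)·0.25 = 0.0394
v' = 17.4000 + 2.8000·0.25 = 18.1000

(1.2984, 9.4610, 0.0394, 18.1000)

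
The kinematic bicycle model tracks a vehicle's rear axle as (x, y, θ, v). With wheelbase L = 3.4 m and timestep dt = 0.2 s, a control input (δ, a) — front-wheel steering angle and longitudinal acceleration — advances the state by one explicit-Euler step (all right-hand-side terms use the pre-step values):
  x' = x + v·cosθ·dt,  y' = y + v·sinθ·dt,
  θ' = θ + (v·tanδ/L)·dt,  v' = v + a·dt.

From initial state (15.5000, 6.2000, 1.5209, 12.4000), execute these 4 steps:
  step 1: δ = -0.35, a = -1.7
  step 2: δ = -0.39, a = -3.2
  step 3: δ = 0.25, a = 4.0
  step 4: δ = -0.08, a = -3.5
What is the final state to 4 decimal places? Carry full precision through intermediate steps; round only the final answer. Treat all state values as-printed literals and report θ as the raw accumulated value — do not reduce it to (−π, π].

(18.7105, 15.0595, 1.0769, 11.5200)

after step 1 (δ=-0.35, a=-1.7): (15.623692, 8.676913, 1.254644, 12.060000)
after step 2 (δ=-0.39, a=-3.2): (16.373611, 10.969372, 0.963037, 11.420000)
after step 3 (δ=0.25, a=4.0): (17.677843, 12.844374, 1.134566, 12.220000)
after step 4 (δ=-0.08, a=-3.5): (18.710495, 15.059496, 1.076938, 11.520000)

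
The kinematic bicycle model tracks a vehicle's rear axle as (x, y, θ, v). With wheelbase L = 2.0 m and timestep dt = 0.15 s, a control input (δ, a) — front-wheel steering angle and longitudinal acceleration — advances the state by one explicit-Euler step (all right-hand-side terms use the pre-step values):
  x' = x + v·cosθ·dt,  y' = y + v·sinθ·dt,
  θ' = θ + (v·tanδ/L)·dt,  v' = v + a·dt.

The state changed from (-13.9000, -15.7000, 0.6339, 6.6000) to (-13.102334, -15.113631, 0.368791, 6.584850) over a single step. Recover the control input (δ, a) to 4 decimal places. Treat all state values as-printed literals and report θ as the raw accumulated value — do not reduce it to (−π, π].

a = (v'−v)/dt = (-0.015150)/0.15 = -0.1010
Δθ = θ'−θ = -0.265109;  (v·dt/L) = 6.6000·0.15/2.0 = 0.495000
tan δ = Δθ·L/(v·dt) = -0.535574  →  δ = -0.4917

δ = -0.4917, a = -0.1010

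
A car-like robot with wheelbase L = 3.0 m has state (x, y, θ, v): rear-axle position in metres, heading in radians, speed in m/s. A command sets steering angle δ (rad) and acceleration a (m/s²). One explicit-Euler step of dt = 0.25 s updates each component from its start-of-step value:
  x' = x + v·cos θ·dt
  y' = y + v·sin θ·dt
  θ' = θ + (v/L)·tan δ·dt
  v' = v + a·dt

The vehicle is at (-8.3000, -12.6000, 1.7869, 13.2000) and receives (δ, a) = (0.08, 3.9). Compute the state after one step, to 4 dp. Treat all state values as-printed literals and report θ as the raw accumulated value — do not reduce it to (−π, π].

(-9.0076, -9.3768, 1.8751, 14.1750)

x' = -8.3000 + 13.2000·cos(1.7869)·0.25 = -9.0076
y' = -12.6000 + 13.2000·sin(1.7869)·0.25 = -9.3768
θ' = 1.7869 + (13.2000/3.0)·tan(0.08)·0.25 = 1.8751
v' = 13.2000 + 3.9000·0.25 = 14.1750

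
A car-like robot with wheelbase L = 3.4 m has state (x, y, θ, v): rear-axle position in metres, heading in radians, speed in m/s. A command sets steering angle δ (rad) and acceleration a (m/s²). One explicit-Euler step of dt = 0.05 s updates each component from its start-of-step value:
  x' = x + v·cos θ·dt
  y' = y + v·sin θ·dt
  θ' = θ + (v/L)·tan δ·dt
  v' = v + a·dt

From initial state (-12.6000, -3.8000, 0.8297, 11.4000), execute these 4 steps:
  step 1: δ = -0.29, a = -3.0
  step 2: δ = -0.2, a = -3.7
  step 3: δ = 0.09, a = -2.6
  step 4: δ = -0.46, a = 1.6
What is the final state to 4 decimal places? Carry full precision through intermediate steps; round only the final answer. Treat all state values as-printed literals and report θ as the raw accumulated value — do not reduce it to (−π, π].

(-11.0129, -2.2315, 0.6811, 11.0150)

after step 1 (δ=-0.29, a=-3.0): (-12.215195, -3.379495, 0.779672, 11.250000)
after step 2 (δ=-0.2, a=-3.7): (-11.815176, -2.984031, 0.746135, 11.065000)
after step 3 (δ=0.09, a=-2.6): (-11.408915, -2.608482, 0.760820, 10.935000)
after step 4 (δ=-0.46, a=1.6): (-11.012920, -2.231489, 0.681147, 11.015000)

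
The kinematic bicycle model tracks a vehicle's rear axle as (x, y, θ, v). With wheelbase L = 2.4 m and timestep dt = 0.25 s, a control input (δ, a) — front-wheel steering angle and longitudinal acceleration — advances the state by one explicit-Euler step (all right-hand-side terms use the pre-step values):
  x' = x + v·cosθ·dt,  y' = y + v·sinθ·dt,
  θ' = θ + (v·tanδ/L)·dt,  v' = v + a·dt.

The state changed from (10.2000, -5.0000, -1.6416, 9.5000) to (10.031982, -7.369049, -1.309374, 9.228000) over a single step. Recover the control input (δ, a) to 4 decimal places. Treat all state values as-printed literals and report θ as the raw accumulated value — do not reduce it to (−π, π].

δ = 0.3239, a = -1.0880

a = (v'−v)/dt = (-0.272000)/0.25 = -1.0880
Δθ = θ'−θ = 0.332226;  (v·dt/L) = 9.5000·0.25/2.4 = 0.989583
tan δ = Δθ·L/(v·dt) = 0.335723  →  δ = 0.3239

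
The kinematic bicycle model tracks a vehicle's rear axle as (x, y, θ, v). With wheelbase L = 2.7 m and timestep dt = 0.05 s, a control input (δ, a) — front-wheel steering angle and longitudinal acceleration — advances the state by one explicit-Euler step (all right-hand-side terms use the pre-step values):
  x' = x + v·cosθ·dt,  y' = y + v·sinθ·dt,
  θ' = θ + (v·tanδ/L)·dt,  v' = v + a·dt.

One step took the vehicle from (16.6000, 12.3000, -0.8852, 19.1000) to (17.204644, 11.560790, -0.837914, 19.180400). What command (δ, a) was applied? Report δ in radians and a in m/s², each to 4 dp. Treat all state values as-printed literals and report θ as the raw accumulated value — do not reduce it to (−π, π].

a = (v'−v)/dt = (0.080400)/0.05 = 1.6080
Δθ = θ'−θ = 0.047286;  (v·dt/L) = 19.1000·0.05/2.7 = 0.353704
tan δ = Δθ·L/(v·dt) = 0.133688  →  δ = 0.1329

δ = 0.1329, a = 1.6080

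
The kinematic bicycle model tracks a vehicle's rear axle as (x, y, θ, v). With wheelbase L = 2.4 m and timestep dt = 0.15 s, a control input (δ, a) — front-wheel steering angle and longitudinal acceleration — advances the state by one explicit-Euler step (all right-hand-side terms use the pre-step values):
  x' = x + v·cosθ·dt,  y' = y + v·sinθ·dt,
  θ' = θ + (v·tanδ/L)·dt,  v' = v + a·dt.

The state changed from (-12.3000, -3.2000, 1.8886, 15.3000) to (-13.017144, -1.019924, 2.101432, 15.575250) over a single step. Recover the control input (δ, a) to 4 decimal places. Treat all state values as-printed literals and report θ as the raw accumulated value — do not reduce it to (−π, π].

δ = 0.2190, a = 1.8350

a = (v'−v)/dt = (0.275250)/0.15 = 1.8350
Δθ = θ'−θ = 0.212832;  (v·dt/L) = 15.3000·0.15/2.4 = 0.956250
tan δ = Δθ·L/(v·dt) = 0.222569  →  δ = 0.2190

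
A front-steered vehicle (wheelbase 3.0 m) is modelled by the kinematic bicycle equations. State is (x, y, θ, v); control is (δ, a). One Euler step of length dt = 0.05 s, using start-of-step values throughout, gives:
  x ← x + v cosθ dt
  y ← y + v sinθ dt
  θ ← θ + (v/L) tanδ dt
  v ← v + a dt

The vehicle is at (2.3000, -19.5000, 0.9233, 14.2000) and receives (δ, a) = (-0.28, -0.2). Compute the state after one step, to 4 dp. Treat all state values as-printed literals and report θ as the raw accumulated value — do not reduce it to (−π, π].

(2.7283, -18.9337, 0.8552, 14.1900)

x' = 2.3000 + 14.2000·cos(0.9233)·0.05 = 2.7283
y' = -19.5000 + 14.2000·sin(0.9233)·0.05 = -18.9337
θ' = 0.9233 + (14.2000/3.0)·tan(-0.28)·0.05 = 0.8552
v' = 14.2000 − 0.2000·0.05 = 14.1900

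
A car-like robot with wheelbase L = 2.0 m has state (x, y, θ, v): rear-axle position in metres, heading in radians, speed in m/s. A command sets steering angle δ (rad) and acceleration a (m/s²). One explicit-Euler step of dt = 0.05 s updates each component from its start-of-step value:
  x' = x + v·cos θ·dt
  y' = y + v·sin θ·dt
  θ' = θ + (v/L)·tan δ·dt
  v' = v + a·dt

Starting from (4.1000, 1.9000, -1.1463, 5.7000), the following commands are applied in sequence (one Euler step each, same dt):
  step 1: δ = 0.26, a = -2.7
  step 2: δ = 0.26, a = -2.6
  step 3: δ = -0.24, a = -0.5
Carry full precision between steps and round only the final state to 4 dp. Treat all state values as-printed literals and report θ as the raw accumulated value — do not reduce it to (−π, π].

after step 1 (δ=0.26, a=-2.7): (4.217381, 1.640295, -1.108392, 5.565000)
after step 2 (δ=0.26, a=-2.6): (4.341508, 1.391266, -1.071382, 5.435000)
after step 3 (δ=-0.24, a=-0.5): (4.471653, 1.152707, -1.104633, 5.410000)

(4.4717, 1.1527, -1.1046, 5.4100)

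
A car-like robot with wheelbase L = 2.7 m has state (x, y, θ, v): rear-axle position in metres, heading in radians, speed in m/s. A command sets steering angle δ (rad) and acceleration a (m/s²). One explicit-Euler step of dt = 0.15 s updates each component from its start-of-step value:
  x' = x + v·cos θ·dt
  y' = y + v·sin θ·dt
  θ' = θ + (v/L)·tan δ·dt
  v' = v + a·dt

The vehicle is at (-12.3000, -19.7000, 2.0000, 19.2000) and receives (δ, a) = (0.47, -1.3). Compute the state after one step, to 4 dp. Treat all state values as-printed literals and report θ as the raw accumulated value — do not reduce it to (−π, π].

x' = -12.3000 + 19.2000·cos(2.0000)·0.15 = -13.4985
y' = -19.7000 + 19.2000·sin(2.0000)·0.15 = -17.0812
θ' = 2.0000 + (19.2000/2.7)·tan(0.47)·0.15 = 2.5418
v' = 19.2000 − 1.3000·0.15 = 19.0050

(-13.4985, -17.0812, 2.5418, 19.0050)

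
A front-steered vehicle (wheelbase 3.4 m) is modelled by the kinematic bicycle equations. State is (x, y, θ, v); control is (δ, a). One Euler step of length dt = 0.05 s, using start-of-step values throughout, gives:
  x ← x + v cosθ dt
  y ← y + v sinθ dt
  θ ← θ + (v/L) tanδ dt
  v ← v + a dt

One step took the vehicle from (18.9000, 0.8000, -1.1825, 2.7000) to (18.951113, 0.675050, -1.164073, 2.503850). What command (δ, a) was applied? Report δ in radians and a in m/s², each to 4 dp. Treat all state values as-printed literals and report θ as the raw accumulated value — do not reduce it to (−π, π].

δ = 0.4345, a = -3.9230

a = (v'−v)/dt = (-0.196150)/0.05 = -3.9230
Δθ = θ'−θ = 0.018427;  (v·dt/L) = 2.7000·0.05/3.4 = 0.039706
tan δ = Δθ·L/(v·dt) = 0.464087  →  δ = 0.4345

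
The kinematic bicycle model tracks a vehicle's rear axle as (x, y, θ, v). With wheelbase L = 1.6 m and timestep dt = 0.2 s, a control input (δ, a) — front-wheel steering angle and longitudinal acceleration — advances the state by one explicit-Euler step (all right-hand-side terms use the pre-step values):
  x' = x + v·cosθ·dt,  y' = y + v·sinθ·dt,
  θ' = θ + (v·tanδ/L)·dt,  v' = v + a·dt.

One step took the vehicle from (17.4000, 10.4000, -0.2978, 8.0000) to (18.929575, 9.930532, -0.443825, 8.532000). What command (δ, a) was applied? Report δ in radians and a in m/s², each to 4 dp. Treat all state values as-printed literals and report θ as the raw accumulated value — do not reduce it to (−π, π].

δ = -0.1450, a = 2.6600

a = (v'−v)/dt = (0.532000)/0.2 = 2.6600
Δθ = θ'−θ = -0.146025;  (v·dt/L) = 8.0000·0.2/1.6 = 1.000000
tan δ = Δθ·L/(v·dt) = -0.146025  →  δ = -0.1450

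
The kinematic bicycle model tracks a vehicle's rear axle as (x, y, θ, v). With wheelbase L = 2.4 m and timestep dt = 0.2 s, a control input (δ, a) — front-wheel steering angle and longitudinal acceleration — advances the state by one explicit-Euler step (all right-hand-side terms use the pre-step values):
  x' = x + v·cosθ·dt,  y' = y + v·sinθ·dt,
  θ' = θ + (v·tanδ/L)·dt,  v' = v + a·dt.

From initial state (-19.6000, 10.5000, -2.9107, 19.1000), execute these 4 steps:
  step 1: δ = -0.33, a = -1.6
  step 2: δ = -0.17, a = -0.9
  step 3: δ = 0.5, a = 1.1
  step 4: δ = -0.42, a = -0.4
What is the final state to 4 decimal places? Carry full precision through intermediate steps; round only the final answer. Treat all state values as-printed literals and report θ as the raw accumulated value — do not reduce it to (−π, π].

(-33.6300, 11.8531, -3.5781, 18.7400)

after step 1 (δ=-0.33, a=-1.6): (-23.318627, 9.625806, -3.455885, 18.780000)
after step 2 (δ=-0.17, a=-0.9): (-26.890640, 10.786951, -3.724528, 18.600000)
after step 3 (δ=0.5, a=1.1): (-29.996283, 12.834726, -2.877759, 18.820000)
after step 4 (δ=-0.42, a=-0.4): (-33.630039, 11.853139, -3.578134, 18.740000)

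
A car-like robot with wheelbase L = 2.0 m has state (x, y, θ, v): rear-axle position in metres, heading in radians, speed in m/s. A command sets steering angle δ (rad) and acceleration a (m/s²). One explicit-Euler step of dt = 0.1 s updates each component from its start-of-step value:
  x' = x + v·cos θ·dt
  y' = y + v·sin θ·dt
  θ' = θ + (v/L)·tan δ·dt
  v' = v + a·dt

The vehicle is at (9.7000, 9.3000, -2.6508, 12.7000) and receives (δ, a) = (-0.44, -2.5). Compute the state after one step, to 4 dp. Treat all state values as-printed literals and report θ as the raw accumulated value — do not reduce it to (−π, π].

(8.5799, 8.7014, -2.9497, 12.4500)

x' = 9.7000 + 12.7000·cos(-2.6508)·0.1 = 8.5799
y' = 9.3000 + 12.7000·sin(-2.6508)·0.1 = 8.7014
θ' = -2.6508 + (12.7000/2.0)·tan(-0.44)·0.1 = -2.9497
v' = 12.7000 − 2.5000·0.1 = 12.4500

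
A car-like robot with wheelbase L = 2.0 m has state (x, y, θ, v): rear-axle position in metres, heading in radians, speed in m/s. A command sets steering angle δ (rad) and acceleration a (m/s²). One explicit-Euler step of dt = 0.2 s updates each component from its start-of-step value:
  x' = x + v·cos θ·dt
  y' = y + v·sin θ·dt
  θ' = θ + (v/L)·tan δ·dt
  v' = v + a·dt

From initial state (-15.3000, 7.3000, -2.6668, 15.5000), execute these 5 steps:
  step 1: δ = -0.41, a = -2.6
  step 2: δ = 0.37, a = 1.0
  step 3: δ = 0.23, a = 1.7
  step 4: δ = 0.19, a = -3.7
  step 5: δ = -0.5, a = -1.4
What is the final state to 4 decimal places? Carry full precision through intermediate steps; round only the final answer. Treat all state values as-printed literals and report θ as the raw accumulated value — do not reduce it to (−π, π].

(-27.6148, 0.7119, -2.9130, 14.5000)

after step 1 (δ=-0.41, a=-2.6): (-18.057101, 5.882822, -3.340478, 14.980000)
after step 2 (δ=0.37, a=1.0): (-20.994042, 6.474764, -2.759459, 15.180000)
after step 3 (δ=0.23, a=1.7): (-23.811059, 5.342637, -2.404030, 15.520000)
after step 4 (δ=0.19, a=-3.7): (-26.108360, 3.255240, -2.105549, 14.780000)
after step 5 (δ=-0.5, a=-1.4): (-27.614822, 0.711913, -2.912984, 14.500000)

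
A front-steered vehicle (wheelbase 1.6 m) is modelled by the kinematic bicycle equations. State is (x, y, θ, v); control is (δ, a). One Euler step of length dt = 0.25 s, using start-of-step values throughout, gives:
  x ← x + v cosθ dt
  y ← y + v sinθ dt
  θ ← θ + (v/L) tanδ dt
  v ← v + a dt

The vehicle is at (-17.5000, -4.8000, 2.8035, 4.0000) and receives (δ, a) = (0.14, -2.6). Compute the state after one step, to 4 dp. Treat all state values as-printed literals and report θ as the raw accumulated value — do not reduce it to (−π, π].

(-18.4434, -4.4683, 2.8916, 3.3500)

x' = -17.5000 + 4.0000·cos(2.8035)·0.25 = -18.4434
y' = -4.8000 + 4.0000·sin(2.8035)·0.25 = -4.4683
θ' = 2.8035 + (4.0000/1.6)·tan(0.14)·0.25 = 2.8916
v' = 4.0000 − 2.6000·0.25 = 3.3500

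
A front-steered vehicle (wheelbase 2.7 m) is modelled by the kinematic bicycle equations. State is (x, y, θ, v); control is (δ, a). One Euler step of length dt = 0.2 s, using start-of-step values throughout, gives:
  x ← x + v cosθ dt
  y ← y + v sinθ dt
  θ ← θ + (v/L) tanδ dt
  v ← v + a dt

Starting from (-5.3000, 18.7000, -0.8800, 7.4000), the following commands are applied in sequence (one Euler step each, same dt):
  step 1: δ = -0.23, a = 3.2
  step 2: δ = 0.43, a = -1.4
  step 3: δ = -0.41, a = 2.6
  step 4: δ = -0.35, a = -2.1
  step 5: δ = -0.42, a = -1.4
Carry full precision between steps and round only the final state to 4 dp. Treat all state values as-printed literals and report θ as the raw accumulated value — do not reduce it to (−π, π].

(-0.8764, 12.3079, -1.4689, 7.5800)

after step 1 (δ=-0.23, a=3.2): (-4.357016, 17.559306, -1.008345, 8.040000)
after step 2 (δ=0.43, a=-1.4): (-3.499532, 16.199018, -0.735211, 7.760000)
after step 3 (δ=-0.41, a=2.6): (-2.348430, 15.158024, -0.985043, 8.280000)
after step 4 (δ=-0.35, a=-2.1): (-1.432949, 13.778085, -1.208928, 7.860000)
after step 5 (δ=-0.42, a=-1.4): (-0.876425, 12.307893, -1.468932, 7.580000)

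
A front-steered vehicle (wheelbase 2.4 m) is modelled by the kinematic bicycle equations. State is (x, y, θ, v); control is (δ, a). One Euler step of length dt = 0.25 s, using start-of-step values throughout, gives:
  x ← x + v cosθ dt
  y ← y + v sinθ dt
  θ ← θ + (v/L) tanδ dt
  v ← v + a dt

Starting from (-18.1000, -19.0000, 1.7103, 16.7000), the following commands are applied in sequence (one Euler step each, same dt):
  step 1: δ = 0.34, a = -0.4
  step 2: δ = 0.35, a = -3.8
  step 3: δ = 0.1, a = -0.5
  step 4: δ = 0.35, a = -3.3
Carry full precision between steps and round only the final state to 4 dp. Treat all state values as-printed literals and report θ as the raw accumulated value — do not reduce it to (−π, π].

after step 1 (δ=0.34, a=-0.4): (-18.680541, -14.865560, 2.325655, 16.600000)
after step 2 (δ=0.35, a=-3.8): (-21.524061, -11.842830, 2.956850, 15.650000)
after step 3 (δ=0.1, a=-0.5): (-25.369984, -11.124129, 3.120416, 15.525000)
after step 4 (δ=0.35, a=-3.3): (-29.250364, -11.041944, 3.710736, 14.700000)

(-29.2504, -11.0419, 3.7107, 14.7000)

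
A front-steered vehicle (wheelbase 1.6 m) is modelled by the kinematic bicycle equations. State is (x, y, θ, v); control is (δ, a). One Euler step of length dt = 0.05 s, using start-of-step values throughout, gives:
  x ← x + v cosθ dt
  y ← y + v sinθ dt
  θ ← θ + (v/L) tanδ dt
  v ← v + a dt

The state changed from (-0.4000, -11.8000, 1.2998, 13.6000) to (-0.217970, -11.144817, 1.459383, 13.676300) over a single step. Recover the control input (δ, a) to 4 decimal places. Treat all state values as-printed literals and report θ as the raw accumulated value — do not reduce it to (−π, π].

a = (v'−v)/dt = (0.076300)/0.05 = 1.5260
Δθ = θ'−θ = 0.159583;  (v·dt/L) = 13.6000·0.05/1.6 = 0.425000
tan δ = Δθ·L/(v·dt) = 0.375489  →  δ = 0.3592

δ = 0.3592, a = 1.5260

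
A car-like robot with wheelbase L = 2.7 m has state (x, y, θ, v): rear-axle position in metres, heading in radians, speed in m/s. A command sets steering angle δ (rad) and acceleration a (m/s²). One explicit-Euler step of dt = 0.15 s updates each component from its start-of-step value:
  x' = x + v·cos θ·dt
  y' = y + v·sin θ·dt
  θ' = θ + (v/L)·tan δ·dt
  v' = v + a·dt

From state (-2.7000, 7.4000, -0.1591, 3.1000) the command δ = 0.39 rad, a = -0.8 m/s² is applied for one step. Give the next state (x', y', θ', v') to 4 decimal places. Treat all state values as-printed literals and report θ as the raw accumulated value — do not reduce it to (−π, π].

(-2.2409, 7.3263, -0.0883, 2.9800)

x' = -2.7000 + 3.1000·cos(-0.1591)·0.15 = -2.2409
y' = 7.4000 + 3.1000·sin(-0.1591)·0.15 = 7.3263
θ' = -0.1591 + (3.1000/2.7)·tan(0.39)·0.15 = -0.0883
v' = 3.1000 − 0.8000·0.15 = 2.9800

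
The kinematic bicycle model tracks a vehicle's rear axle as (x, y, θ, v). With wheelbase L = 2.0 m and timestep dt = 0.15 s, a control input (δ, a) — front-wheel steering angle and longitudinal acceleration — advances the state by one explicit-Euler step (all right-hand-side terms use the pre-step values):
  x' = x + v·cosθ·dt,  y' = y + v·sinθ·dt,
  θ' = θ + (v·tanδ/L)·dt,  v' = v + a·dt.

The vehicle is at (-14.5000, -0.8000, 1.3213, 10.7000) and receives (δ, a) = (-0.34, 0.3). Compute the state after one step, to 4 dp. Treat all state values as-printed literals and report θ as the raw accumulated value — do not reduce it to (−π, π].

(-14.1037, 0.7553, 1.0374, 10.7450)

x' = -14.5000 + 10.7000·cos(1.3213)·0.15 = -14.1037
y' = -0.8000 + 10.7000·sin(1.3213)·0.15 = 0.7553
θ' = 1.3213 + (10.7000/2.0)·tan(-0.34)·0.15 = 1.0374
v' = 10.7000 + 0.3000·0.15 = 10.7450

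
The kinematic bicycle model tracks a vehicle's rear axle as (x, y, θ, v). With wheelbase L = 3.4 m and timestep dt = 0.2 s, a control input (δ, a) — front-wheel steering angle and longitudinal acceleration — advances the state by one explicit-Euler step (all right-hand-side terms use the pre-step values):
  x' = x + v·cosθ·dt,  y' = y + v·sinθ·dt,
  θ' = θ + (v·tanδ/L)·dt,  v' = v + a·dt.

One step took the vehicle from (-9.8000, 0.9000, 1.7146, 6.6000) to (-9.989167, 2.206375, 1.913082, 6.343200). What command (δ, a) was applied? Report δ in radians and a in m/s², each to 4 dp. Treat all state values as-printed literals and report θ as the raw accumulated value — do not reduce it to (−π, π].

δ = 0.4726, a = -1.2840

a = (v'−v)/dt = (-0.256800)/0.2 = -1.2840
Δθ = θ'−θ = 0.198482;  (v·dt/L) = 6.6000·0.2/3.4 = 0.388235
tan δ = Δθ·L/(v·dt) = 0.511242  →  δ = 0.4726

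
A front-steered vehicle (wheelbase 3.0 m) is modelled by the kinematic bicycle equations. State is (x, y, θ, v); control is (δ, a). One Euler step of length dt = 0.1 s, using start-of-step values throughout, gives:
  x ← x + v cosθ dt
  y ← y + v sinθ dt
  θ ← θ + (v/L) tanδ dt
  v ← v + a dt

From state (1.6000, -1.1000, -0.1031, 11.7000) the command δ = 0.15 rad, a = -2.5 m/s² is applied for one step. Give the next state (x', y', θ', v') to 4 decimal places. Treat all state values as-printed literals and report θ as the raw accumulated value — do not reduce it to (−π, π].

(2.7638, -1.2204, -0.0442, 11.4500)

x' = 1.6000 + 11.7000·cos(-0.1031)·0.1 = 2.7638
y' = -1.1000 + 11.7000·sin(-0.1031)·0.1 = -1.2204
θ' = -0.1031 + (11.7000/3.0)·tan(0.15)·0.1 = -0.0442
v' = 11.7000 − 2.5000·0.1 = 11.4500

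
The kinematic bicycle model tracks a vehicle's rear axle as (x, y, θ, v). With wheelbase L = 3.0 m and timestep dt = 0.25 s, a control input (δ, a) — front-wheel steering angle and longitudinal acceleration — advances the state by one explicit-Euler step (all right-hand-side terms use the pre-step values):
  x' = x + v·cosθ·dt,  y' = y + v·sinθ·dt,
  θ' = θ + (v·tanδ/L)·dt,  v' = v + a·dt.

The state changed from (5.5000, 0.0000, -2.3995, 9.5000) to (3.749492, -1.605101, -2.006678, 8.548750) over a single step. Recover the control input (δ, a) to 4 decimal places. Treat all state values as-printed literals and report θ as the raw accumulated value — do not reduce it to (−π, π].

δ = 0.4606, a = -3.8050

a = (v'−v)/dt = (-0.951250)/0.25 = -3.8050
Δθ = θ'−θ = 0.392822;  (v·dt/L) = 9.5000·0.25/3.0 = 0.791667
tan δ = Δθ·L/(v·dt) = 0.496196  →  δ = 0.4606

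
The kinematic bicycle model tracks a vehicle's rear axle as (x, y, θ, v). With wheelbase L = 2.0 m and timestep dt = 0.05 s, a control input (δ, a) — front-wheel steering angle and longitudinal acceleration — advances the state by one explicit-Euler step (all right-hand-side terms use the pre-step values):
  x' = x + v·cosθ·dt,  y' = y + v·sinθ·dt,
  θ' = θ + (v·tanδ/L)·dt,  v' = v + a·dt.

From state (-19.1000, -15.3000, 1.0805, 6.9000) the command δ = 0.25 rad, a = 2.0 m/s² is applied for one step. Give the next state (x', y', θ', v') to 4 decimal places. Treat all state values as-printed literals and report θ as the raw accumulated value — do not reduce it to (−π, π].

x' = -19.1000 + 6.9000·cos(1.0805)·0.05 = -18.9375
y' = -15.3000 + 6.9000·sin(1.0805)·0.05 = -14.9956
θ' = 1.0805 + (6.9000/2.0)·tan(0.25)·0.05 = 1.1245
v' = 6.9000 + 2.0000·0.05 = 7.0000

(-18.9375, -14.9956, 1.1245, 7.0000)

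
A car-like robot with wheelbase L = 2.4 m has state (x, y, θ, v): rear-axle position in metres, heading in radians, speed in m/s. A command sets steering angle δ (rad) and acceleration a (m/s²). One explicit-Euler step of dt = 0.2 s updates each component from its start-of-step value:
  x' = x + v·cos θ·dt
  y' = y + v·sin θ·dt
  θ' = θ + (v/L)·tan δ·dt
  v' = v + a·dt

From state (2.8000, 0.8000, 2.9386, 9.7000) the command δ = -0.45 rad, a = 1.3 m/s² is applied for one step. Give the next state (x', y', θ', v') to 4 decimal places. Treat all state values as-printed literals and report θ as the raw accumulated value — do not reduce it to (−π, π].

(0.8998, 1.1911, 2.5481, 9.9600)

x' = 2.8000 + 9.7000·cos(2.9386)·0.2 = 0.8998
y' = 0.8000 + 9.7000·sin(2.9386)·0.2 = 1.1911
θ' = 2.9386 + (9.7000/2.4)·tan(-0.45)·0.2 = 2.5481
v' = 9.7000 + 1.3000·0.2 = 9.9600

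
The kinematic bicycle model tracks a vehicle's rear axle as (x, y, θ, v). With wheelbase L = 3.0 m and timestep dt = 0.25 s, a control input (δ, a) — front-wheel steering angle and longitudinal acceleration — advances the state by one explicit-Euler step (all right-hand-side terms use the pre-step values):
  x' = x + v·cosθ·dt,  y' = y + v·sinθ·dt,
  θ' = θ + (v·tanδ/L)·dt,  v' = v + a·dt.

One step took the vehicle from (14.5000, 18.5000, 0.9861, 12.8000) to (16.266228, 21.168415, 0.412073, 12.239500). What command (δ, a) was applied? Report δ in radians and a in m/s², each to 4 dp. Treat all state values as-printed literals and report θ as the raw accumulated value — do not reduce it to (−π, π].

a = (v'−v)/dt = (-0.560500)/0.25 = -2.2420
Δθ = θ'−θ = -0.574027;  (v·dt/L) = 12.8000·0.25/3.0 = 1.066667
tan δ = Δθ·L/(v·dt) = -0.538150  →  δ = -0.4937

δ = -0.4937, a = -2.2420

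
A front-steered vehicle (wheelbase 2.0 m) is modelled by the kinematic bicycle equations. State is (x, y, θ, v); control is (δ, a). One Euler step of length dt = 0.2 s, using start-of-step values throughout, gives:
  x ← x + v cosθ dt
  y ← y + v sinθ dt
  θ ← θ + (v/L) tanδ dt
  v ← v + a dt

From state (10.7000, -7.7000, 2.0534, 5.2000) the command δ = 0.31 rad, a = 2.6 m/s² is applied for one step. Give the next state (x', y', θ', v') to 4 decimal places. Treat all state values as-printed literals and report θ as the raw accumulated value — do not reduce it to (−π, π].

(10.2173, -6.7788, 2.2200, 5.7200)

x' = 10.7000 + 5.2000·cos(2.0534)·0.2 = 10.2173
y' = -7.7000 + 5.2000·sin(2.0534)·0.2 = -6.7788
θ' = 2.0534 + (5.2000/2.0)·tan(0.31)·0.2 = 2.2200
v' = 5.2000 + 2.6000·0.2 = 5.7200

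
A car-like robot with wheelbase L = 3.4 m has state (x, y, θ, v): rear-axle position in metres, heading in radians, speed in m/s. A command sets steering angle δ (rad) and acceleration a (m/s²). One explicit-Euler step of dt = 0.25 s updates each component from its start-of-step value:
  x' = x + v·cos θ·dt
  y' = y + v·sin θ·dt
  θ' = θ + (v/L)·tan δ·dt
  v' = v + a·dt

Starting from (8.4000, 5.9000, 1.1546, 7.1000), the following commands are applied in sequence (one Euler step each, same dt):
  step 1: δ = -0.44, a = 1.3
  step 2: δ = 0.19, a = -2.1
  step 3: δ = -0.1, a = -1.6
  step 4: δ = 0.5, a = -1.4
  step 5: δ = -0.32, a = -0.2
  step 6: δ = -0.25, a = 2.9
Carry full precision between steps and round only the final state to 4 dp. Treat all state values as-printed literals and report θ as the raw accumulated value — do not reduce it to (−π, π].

after step 1 (δ=-0.44, a=1.3): (9.117605, 7.523474, 0.908825, 7.425000)
after step 2 (δ=0.19, a=-2.1): (10.258592, 8.987651, 1.013823, 6.900000)
after step 3 (δ=-0.1, a=-1.6): (11.170460, 10.451932, 0.962918, 6.500000)
after step 4 (δ=0.5, a=-1.4): (12.098542, 11.785832, 1.224018, 6.150000)
after step 5 (δ=-0.32, a=-0.2): (12.621091, 13.231809, 1.074162, 6.100000)
after step 6 (δ=-0.25, a=2.9): (13.347706, 14.572576, 0.959634, 6.825000)

(13.3477, 14.5726, 0.9596, 6.8250)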